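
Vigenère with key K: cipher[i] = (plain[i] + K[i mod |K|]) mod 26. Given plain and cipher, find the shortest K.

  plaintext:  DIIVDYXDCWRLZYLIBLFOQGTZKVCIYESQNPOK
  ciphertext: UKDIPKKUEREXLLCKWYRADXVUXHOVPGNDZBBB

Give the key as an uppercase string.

RCVNMMN

  i= 0: U-D = 17 → R
  i= 1: K-I =  2 → C
  i= 2: D-I = 21 → V
  i= 3: I-V = 13 → N
  i= 4: P-D = 12 → M
  i= 5: K-Y = 12 → M
  i= 6: K-X = 13 → N
  i= 7: U-D = 17 → R
  i= 8: E-C =  2 → C
  i= 9: R-W = 21 → V
  i=10: E-R = 13 → N
  i=11: X-L = 12 → M
  i=12: L-Z = 12 → M
  i=13: L-Y = 13 → N
  i=14: C-L = 17 → R
  i=15: K-I =  2 → C
  i=16: W-B = 21 → V
  i=17: Y-L = 13 → N
  i=18: R-F = 12 → M
  i=19: A-O = 12 → M
  i=20: D-Q = 13 → N
  i=21: X-G = 17 → R
  i=22: V-T =  2 → C
  i=23: U-Z = 21 → V
  i=24: X-K = 13 → N
  i=25: H-V = 12 → M
  i=26: O-C = 12 → M
  i=27: V-I = 13 → N
  i=28: P-Y = 17 → R
  i=29: G-E =  2 → C
  i=30: N-S = 21 → V
  i=31: D-Q = 13 → N
  i=32: Z-N = 12 → M
  i=33: B-P = 12 → M
  i=34: B-O = 13 → N
  i=35: B-K = 17 → R
  shifts repeat with period 7: RCVNMMN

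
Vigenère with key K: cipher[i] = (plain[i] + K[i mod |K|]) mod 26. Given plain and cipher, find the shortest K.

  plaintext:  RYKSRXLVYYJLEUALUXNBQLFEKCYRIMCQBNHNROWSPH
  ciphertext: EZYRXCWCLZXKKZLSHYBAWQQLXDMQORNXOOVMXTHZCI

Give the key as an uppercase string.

  i= 0: E-R = 13 → N
  i= 1: Z-Y =  1 → B
  i= 2: Y-K = 14 → O
  i= 3: R-S = 25 → Z
  i= 4: X-R =  6 → G
  i= 5: C-X =  5 → F
  i= 6: W-L = 11 → L
  i= 7: C-V =  7 → H
  i= 8: L-Y = 13 → N
  i= 9: Z-Y =  1 → B
  i=10: X-J = 14 → O
  i=11: K-L = 25 → Z
  i=12: K-E =  6 → G
  i=13: Z-U =  5 → F
  i=14: L-A = 11 → L
  i=15: S-L =  7 → H
  i=16: H-U = 13 → N
  i=17: Y-X =  1 → B
  i=18: B-N = 14 → O
  i=19: A-B = 25 → Z
  i=20: W-Q =  6 → G
  i=21: Q-L =  5 → F
  i=22: Q-F = 11 → L
  i=23: L-E =  7 → H
  i=24: X-K = 13 → N
  i=25: D-C =  1 → B
  i=26: M-Y = 14 → O
  i=27: Q-R = 25 → Z
  i=28: O-I =  6 → G
  i=29: R-M =  5 → F
  i=30: N-C = 11 → L
  i=31: X-Q =  7 → H
  i=32: O-B = 13 → N
  i=33: O-N =  1 → B
  i=34: V-H = 14 → O
  i=35: M-N = 25 → Z
  i=36: X-R =  6 → G
  i=37: T-O =  5 → F
  i=38: H-W = 11 → L
  i=39: Z-S =  7 → H
  i=40: C-P = 13 → N
  i=41: I-H =  1 → B
  shifts repeat with period 8: NBOZGFLH

NBOZGFLH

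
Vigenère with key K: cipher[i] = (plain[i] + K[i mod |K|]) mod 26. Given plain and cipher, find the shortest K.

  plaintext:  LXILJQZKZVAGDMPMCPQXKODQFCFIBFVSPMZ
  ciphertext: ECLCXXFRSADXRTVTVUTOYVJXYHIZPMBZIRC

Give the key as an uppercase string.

  i= 0: E-L = 19 → T
  i= 1: C-X =  5 → F
  i= 2: L-I =  3 → D
  i= 3: C-L = 17 → R
  i= 4: X-J = 14 → O
  i= 5: X-Q =  7 → H
  i= 6: F-Z =  6 → G
  i= 7: R-K =  7 → H
  i= 8: S-Z = 19 → T
  i= 9: A-V =  5 → F
  i=10: D-A =  3 → D
  i=11: X-G = 17 → R
  i=12: R-D = 14 → O
  i=13: T-M =  7 → H
  i=14: V-P =  6 → G
  i=15: T-M =  7 → H
  i=16: V-C = 19 → T
  i=17: U-P =  5 → F
  i=18: T-Q =  3 → D
  i=19: O-X = 17 → R
  i=20: Y-K = 14 → O
  i=21: V-O =  7 → H
  i=22: J-D =  6 → G
  i=23: X-Q =  7 → H
  i=24: Y-F = 19 → T
  i=25: H-C =  5 → F
  i=26: I-F =  3 → D
  i=27: Z-I = 17 → R
  i=28: P-B = 14 → O
  i=29: M-F =  7 → H
  i=30: B-V =  6 → G
  i=31: Z-S =  7 → H
  i=32: I-P = 19 → T
  i=33: R-M =  5 → F
  i=34: C-Z =  3 → D
  shifts repeat with period 8: TFDROHGH

TFDROHGH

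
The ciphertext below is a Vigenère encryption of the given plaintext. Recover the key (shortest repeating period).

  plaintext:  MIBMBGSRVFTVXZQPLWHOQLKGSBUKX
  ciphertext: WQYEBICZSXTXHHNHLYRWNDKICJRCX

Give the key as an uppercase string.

  i= 0: W-M = 10 → K
  i= 1: Q-I =  8 → I
  i= 2: Y-B = 23 → X
  i= 3: E-M = 18 → S
  i= 4: B-B =  0 → A
  i= 5: I-G =  2 → C
  i= 6: C-S = 10 → K
  i= 7: Z-R =  8 → I
  i= 8: S-V = 23 → X
  i= 9: X-F = 18 → S
  i=10: T-T =  0 → A
  i=11: X-V =  2 → C
  i=12: H-X = 10 → K
  i=13: H-Z =  8 → I
  i=14: N-Q = 23 → X
  i=15: H-P = 18 → S
  i=16: L-L =  0 → A
  i=17: Y-W =  2 → C
  i=18: R-H = 10 → K
  i=19: W-O =  8 → I
  i=20: N-Q = 23 → X
  i=21: D-L = 18 → S
  i=22: K-K =  0 → A
  i=23: I-G =  2 → C
  i=24: C-S = 10 → K
  i=25: J-B =  8 → I
  i=26: R-U = 23 → X
  i=27: C-K = 18 → S
  i=28: X-X =  0 → A
  shifts repeat with period 6: KIXSAC

KIXSAC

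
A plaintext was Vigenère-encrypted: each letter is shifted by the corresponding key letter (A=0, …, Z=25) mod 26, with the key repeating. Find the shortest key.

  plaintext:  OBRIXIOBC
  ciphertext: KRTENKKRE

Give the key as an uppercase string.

WQC

  i= 0: K-O = 22 → W
  i= 1: R-B = 16 → Q
  i= 2: T-R =  2 → C
  i= 3: E-I = 22 → W
  i= 4: N-X = 16 → Q
  i= 5: K-I =  2 → C
  i= 6: K-O = 22 → W
  i= 7: R-B = 16 → Q
  i= 8: E-C =  2 → C
  shifts repeat with period 3: WQC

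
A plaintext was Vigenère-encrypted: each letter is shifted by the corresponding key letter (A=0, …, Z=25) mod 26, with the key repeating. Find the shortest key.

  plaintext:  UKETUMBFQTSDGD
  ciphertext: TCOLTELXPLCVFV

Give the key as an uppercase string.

  i= 0: T-U = 25 → Z
  i= 1: C-K = 18 → S
  i= 2: O-E = 10 → K
  i= 3: L-T = 18 → S
  i= 4: T-U = 25 → Z
  i= 5: E-M = 18 → S
  i= 6: L-B = 10 → K
  i= 7: X-F = 18 → S
  i= 8: P-Q = 25 → Z
  i= 9: L-T = 18 → S
  i=10: C-S = 10 → K
  i=11: V-D = 18 → S
  i=12: F-G = 25 → Z
  i=13: V-D = 18 → S
  shifts repeat with period 4: ZSKS

ZSKS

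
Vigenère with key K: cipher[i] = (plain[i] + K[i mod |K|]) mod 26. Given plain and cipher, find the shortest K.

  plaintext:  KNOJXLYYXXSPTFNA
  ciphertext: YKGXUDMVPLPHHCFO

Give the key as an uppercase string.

OXS

  i= 0: Y-K = 14 → O
  i= 1: K-N = 23 → X
  i= 2: G-O = 18 → S
  i= 3: X-J = 14 → O
  i= 4: U-X = 23 → X
  i= 5: D-L = 18 → S
  i= 6: M-Y = 14 → O
  i= 7: V-Y = 23 → X
  i= 8: P-X = 18 → S
  i= 9: L-X = 14 → O
  i=10: P-S = 23 → X
  i=11: H-P = 18 → S
  i=12: H-T = 14 → O
  i=13: C-F = 23 → X
  i=14: F-N = 18 → S
  i=15: O-A = 14 → O
  shifts repeat with period 3: OXS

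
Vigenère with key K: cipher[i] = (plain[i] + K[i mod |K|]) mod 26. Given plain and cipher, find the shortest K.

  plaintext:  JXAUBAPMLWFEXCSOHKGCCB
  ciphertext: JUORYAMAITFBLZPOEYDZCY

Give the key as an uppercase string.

AXOXX

  i= 0: J-J =  0 → A
  i= 1: U-X = 23 → X
  i= 2: O-A = 14 → O
  i= 3: R-U = 23 → X
  i= 4: Y-B = 23 → X
  i= 5: A-A =  0 → A
  i= 6: M-P = 23 → X
  i= 7: A-M = 14 → O
  i= 8: I-L = 23 → X
  i= 9: T-W = 23 → X
  i=10: F-F =  0 → A
  i=11: B-E = 23 → X
  i=12: L-X = 14 → O
  i=13: Z-C = 23 → X
  i=14: P-S = 23 → X
  i=15: O-O =  0 → A
  i=16: E-H = 23 → X
  i=17: Y-K = 14 → O
  i=18: D-G = 23 → X
  i=19: Z-C = 23 → X
  i=20: C-C =  0 → A
  i=21: Y-B = 23 → X
  shifts repeat with period 5: AXOXX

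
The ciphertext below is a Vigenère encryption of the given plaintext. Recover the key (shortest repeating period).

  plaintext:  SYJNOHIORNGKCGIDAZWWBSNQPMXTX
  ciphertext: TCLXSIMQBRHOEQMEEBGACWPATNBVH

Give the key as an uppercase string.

  i= 0: T-S =  1 → B
  i= 1: C-Y =  4 → E
  i= 2: L-J =  2 → C
  i= 3: X-N = 10 → K
  i= 4: S-O =  4 → E
  i= 5: I-H =  1 → B
  i= 6: M-I =  4 → E
  i= 7: Q-O =  2 → C
  i= 8: B-R = 10 → K
  i= 9: R-N =  4 → E
  i=10: H-G =  1 → B
  i=11: O-K =  4 → E
  i=12: E-C =  2 → C
  i=13: Q-G = 10 → K
  i=14: M-I =  4 → E
  i=15: E-D =  1 → B
  i=16: E-A =  4 → E
  i=17: B-Z =  2 → C
  i=18: G-W = 10 → K
  i=19: A-W =  4 → E
  i=20: C-B =  1 → B
  i=21: W-S =  4 → E
  i=22: P-N =  2 → C
  i=23: A-Q = 10 → K
  i=24: T-P =  4 → E
  i=25: N-M =  1 → B
  i=26: B-X =  4 → E
  i=27: V-T =  2 → C
  i=28: H-X = 10 → K
  shifts repeat with period 5: BECKE

BECKE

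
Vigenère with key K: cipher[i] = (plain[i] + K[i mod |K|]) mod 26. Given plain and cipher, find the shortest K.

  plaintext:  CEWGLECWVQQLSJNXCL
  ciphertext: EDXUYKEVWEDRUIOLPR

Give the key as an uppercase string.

  i= 0: E-C =  2 → C
  i= 1: D-E = 25 → Z
  i= 2: X-W =  1 → B
  i= 3: U-G = 14 → O
  i= 4: Y-L = 13 → N
  i= 5: K-E =  6 → G
  i= 6: E-C =  2 → C
  i= 7: V-W = 25 → Z
  i= 8: W-V =  1 → B
  i= 9: E-Q = 14 → O
  i=10: D-Q = 13 → N
  i=11: R-L =  6 → G
  i=12: U-S =  2 → C
  i=13: I-J = 25 → Z
  i=14: O-N =  1 → B
  i=15: L-X = 14 → O
  i=16: P-C = 13 → N
  i=17: R-L =  6 → G
  shifts repeat with period 6: CZBONG

CZBONG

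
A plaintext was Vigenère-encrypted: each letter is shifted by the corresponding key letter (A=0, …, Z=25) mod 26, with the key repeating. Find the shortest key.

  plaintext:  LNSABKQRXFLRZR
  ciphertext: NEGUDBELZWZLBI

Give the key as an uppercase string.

CROU

  i= 0: N-L =  2 → C
  i= 1: E-N = 17 → R
  i= 2: G-S = 14 → O
  i= 3: U-A = 20 → U
  i= 4: D-B =  2 → C
  i= 5: B-K = 17 → R
  i= 6: E-Q = 14 → O
  i= 7: L-R = 20 → U
  i= 8: Z-X =  2 → C
  i= 9: W-F = 17 → R
  i=10: Z-L = 14 → O
  i=11: L-R = 20 → U
  i=12: B-Z =  2 → C
  i=13: I-R = 17 → R
  shifts repeat with period 4: CROU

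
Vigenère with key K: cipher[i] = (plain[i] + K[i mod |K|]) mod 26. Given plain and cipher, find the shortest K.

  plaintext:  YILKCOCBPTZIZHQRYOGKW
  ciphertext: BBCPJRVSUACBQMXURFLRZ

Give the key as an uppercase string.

  i= 0: B-Y =  3 → D
  i= 1: B-I = 19 → T
  i= 2: C-L = 17 → R
  i= 3: P-K =  5 → F
  i= 4: J-C =  7 → H
  i= 5: R-O =  3 → D
  i= 6: V-C = 19 → T
  i= 7: S-B = 17 → R
  i= 8: U-P =  5 → F
  i= 9: A-T =  7 → H
  i=10: C-Z =  3 → D
  i=11: B-I = 19 → T
  i=12: Q-Z = 17 → R
  i=13: M-H =  5 → F
  i=14: X-Q =  7 → H
  i=15: U-R =  3 → D
  i=16: R-Y = 19 → T
  i=17: F-O = 17 → R
  i=18: L-G =  5 → F
  i=19: R-K =  7 → H
  i=20: Z-W =  3 → D
  shifts repeat with period 5: DTRFH

DTRFH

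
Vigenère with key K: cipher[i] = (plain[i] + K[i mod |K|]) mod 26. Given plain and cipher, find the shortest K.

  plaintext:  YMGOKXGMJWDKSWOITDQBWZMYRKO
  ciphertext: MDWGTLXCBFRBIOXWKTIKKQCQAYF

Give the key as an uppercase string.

  i= 0: M-Y = 14 → O
  i= 1: D-M = 17 → R
  i= 2: W-G = 16 → Q
  i= 3: G-O = 18 → S
  i= 4: T-K =  9 → J
  i= 5: L-X = 14 → O
  i= 6: X-G = 17 → R
  i= 7: C-M = 16 → Q
  i= 8: B-J = 18 → S
  i= 9: F-W =  9 → J
  i=10: R-D = 14 → O
  i=11: B-K = 17 → R
  i=12: I-S = 16 → Q
  i=13: O-W = 18 → S
  i=14: X-O =  9 → J
  i=15: W-I = 14 → O
  i=16: K-T = 17 → R
  i=17: T-D = 16 → Q
  i=18: I-Q = 18 → S
  i=19: K-B =  9 → J
  i=20: K-W = 14 → O
  i=21: Q-Z = 17 → R
  i=22: C-M = 16 → Q
  i=23: Q-Y = 18 → S
  i=24: A-R =  9 → J
  i=25: Y-K = 14 → O
  i=26: F-O = 17 → R
  shifts repeat with period 5: ORQSJ

ORQSJ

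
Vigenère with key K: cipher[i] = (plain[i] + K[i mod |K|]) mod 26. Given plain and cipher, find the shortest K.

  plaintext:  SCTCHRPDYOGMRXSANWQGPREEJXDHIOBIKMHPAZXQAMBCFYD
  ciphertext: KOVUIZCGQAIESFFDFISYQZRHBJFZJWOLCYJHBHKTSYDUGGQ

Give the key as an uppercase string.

SMCSBIND

  i= 0: K-S = 18 → S
  i= 1: O-C = 12 → M
  i= 2: V-T =  2 → C
  i= 3: U-C = 18 → S
  i= 4: I-H =  1 → B
  i= 5: Z-R =  8 → I
  i= 6: C-P = 13 → N
  i= 7: G-D =  3 → D
  i= 8: Q-Y = 18 → S
  i= 9: A-O = 12 → M
  i=10: I-G =  2 → C
  i=11: E-M = 18 → S
  i=12: S-R =  1 → B
  i=13: F-X =  8 → I
  i=14: F-S = 13 → N
  i=15: D-A =  3 → D
  i=16: F-N = 18 → S
  i=17: I-W = 12 → M
  i=18: S-Q =  2 → C
  i=19: Y-G = 18 → S
  i=20: Q-P =  1 → B
  i=21: Z-R =  8 → I
  i=22: R-E = 13 → N
  i=23: H-E =  3 → D
  i=24: B-J = 18 → S
  i=25: J-X = 12 → M
  i=26: F-D =  2 → C
  i=27: Z-H = 18 → S
  i=28: J-I =  1 → B
  i=29: W-O =  8 → I
  i=30: O-B = 13 → N
  i=31: L-I =  3 → D
  i=32: C-K = 18 → S
  i=33: Y-M = 12 → M
  i=34: J-H =  2 → C
  i=35: H-P = 18 → S
  i=36: B-A =  1 → B
  i=37: H-Z =  8 → I
  i=38: K-X = 13 → N
  i=39: T-Q =  3 → D
  i=40: S-A = 18 → S
  i=41: Y-M = 12 → M
  i=42: D-B =  2 → C
  i=43: U-C = 18 → S
  i=44: G-F =  1 → B
  i=45: G-Y =  8 → I
  i=46: Q-D = 13 → N
  shifts repeat with period 8: SMCSBIND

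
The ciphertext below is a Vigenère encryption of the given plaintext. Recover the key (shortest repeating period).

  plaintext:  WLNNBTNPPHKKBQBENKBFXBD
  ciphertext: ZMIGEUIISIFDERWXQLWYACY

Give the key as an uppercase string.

  i= 0: Z-W =  3 → D
  i= 1: M-L =  1 → B
  i= 2: I-N = 21 → V
  i= 3: G-N = 19 → T
  i= 4: E-B =  3 → D
  i= 5: U-T =  1 → B
  i= 6: I-N = 21 → V
  i= 7: I-P = 19 → T
  i= 8: S-P =  3 → D
  i= 9: I-H =  1 → B
  i=10: F-K = 21 → V
  i=11: D-K = 19 → T
  i=12: E-B =  3 → D
  i=13: R-Q =  1 → B
  i=14: W-B = 21 → V
  i=15: X-E = 19 → T
  i=16: Q-N =  3 → D
  i=17: L-K =  1 → B
  i=18: W-B = 21 → V
  i=19: Y-F = 19 → T
  i=20: A-X =  3 → D
  i=21: C-B =  1 → B
  i=22: Y-D = 21 → V
  shifts repeat with period 4: DBVT

DBVT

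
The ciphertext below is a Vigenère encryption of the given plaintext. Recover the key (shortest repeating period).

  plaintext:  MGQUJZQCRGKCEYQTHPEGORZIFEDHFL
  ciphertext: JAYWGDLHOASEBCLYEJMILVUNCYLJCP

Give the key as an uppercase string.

  i= 0: J-M = 23 → X
  i= 1: A-G = 20 → U
  i= 2: Y-Q =  8 → I
  i= 3: W-U =  2 → C
  i= 4: G-J = 23 → X
  i= 5: D-Z =  4 → E
  i= 6: L-Q = 21 → V
  i= 7: H-C =  5 → F
  i= 8: O-R = 23 → X
  i= 9: A-G = 20 → U
  i=10: S-K =  8 → I
  i=11: E-C =  2 → C
  i=12: B-E = 23 → X
  i=13: C-Y =  4 → E
  i=14: L-Q = 21 → V
  i=15: Y-T =  5 → F
  i=16: E-H = 23 → X
  i=17: J-P = 20 → U
  i=18: M-E =  8 → I
  i=19: I-G =  2 → C
  i=20: L-O = 23 → X
  i=21: V-R =  4 → E
  i=22: U-Z = 21 → V
  i=23: N-I =  5 → F
  i=24: C-F = 23 → X
  i=25: Y-E = 20 → U
  i=26: L-D =  8 → I
  i=27: J-H =  2 → C
  i=28: C-F = 23 → X
  i=29: P-L =  4 → E
  shifts repeat with period 8: XUICXEVF

XUICXEVF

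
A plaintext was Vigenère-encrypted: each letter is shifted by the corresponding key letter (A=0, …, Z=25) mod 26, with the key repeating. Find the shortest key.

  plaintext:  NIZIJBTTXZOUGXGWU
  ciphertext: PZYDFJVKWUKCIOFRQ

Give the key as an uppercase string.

CRZVWI

  i= 0: P-N =  2 → C
  i= 1: Z-I = 17 → R
  i= 2: Y-Z = 25 → Z
  i= 3: D-I = 21 → V
  i= 4: F-J = 22 → W
  i= 5: J-B =  8 → I
  i= 6: V-T =  2 → C
  i= 7: K-T = 17 → R
  i= 8: W-X = 25 → Z
  i= 9: U-Z = 21 → V
  i=10: K-O = 22 → W
  i=11: C-U =  8 → I
  i=12: I-G =  2 → C
  i=13: O-X = 17 → R
  i=14: F-G = 25 → Z
  i=15: R-W = 21 → V
  i=16: Q-U = 22 → W
  shifts repeat with period 6: CRZVWI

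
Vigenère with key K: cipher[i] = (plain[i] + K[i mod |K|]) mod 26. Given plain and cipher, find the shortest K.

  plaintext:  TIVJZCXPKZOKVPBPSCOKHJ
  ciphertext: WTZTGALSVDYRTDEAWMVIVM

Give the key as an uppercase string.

  i= 0: W-T =  3 → D
  i= 1: T-I = 11 → L
  i= 2: Z-V =  4 → E
  i= 3: T-J = 10 → K
  i= 4: G-Z =  7 → H
  i= 5: A-C = 24 → Y
  i= 6: L-X = 14 → O
  i= 7: S-P =  3 → D
  i= 8: V-K = 11 → L
  i= 9: D-Z =  4 → E
  i=10: Y-O = 10 → K
  i=11: R-K =  7 → H
  i=12: T-V = 24 → Y
  i=13: D-P = 14 → O
  i=14: E-B =  3 → D
  i=15: A-P = 11 → L
  i=16: W-S =  4 → E
  i=17: M-C = 10 → K
  i=18: V-O =  7 → H
  i=19: I-K = 24 → Y
  i=20: V-H = 14 → O
  i=21: M-J =  3 → D
  shifts repeat with period 7: DLEKHYO

DLEKHYO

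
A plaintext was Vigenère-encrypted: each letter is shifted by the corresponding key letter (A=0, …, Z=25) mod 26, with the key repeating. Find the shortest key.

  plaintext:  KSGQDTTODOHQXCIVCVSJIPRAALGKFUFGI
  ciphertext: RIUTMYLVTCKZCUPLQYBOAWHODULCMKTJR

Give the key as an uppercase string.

  i= 0: R-K =  7 → H
  i= 1: I-S = 16 → Q
  i= 2: U-G = 14 → O
  i= 3: T-Q =  3 → D
  i= 4: M-D =  9 → J
  i= 5: Y-T =  5 → F
  i= 6: L-T = 18 → S
  i= 7: V-O =  7 → H
  i= 8: T-D = 16 → Q
  i= 9: C-O = 14 → O
  i=10: K-H =  3 → D
  i=11: Z-Q =  9 → J
  i=12: C-X =  5 → F
  i=13: U-C = 18 → S
  i=14: P-I =  7 → H
  i=15: L-V = 16 → Q
  i=16: Q-C = 14 → O
  i=17: Y-V =  3 → D
  i=18: B-S =  9 → J
  i=19: O-J =  5 → F
  i=20: A-I = 18 → S
  i=21: W-P =  7 → H
  i=22: H-R = 16 → Q
  i=23: O-A = 14 → O
  i=24: D-A =  3 → D
  i=25: U-L =  9 → J
  i=26: L-G =  5 → F
  i=27: C-K = 18 → S
  i=28: M-F =  7 → H
  i=29: K-U = 16 → Q
  i=30: T-F = 14 → O
  i=31: J-G =  3 → D
  i=32: R-I =  9 → J
  shifts repeat with period 7: HQODJFS

HQODJFS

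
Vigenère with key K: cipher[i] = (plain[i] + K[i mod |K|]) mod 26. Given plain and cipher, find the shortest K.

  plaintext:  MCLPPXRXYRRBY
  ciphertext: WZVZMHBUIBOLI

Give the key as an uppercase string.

  i= 0: W-M = 10 → K
  i= 1: Z-C = 23 → X
  i= 2: V-L = 10 → K
  i= 3: Z-P = 10 → K
  i= 4: M-P = 23 → X
  i= 5: H-X = 10 → K
  i= 6: B-R = 10 → K
  i= 7: U-X = 23 → X
  i= 8: I-Y = 10 → K
  i= 9: B-R = 10 → K
  i=10: O-R = 23 → X
  i=11: L-B = 10 → K
  i=12: I-Y = 10 → K
  shifts repeat with period 3: KXK

KXK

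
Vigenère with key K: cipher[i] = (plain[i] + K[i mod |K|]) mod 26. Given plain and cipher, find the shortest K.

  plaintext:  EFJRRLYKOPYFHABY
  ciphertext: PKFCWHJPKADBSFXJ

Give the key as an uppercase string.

  i= 0: P-E = 11 → L
  i= 1: K-F =  5 → F
  i= 2: F-J = 22 → W
  i= 3: C-R = 11 → L
  i= 4: W-R =  5 → F
  i= 5: H-L = 22 → W
  i= 6: J-Y = 11 → L
  i= 7: P-K =  5 → F
  i= 8: K-O = 22 → W
  i= 9: A-P = 11 → L
  i=10: D-Y =  5 → F
  i=11: B-F = 22 → W
  i=12: S-H = 11 → L
  i=13: F-A =  5 → F
  i=14: X-B = 22 → W
  i=15: J-Y = 11 → L
  shifts repeat with period 3: LFW

LFW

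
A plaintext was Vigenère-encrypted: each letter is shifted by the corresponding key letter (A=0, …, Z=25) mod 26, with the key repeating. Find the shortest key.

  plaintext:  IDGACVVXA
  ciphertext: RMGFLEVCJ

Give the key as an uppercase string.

JJAF

  i= 0: R-I =  9 → J
  i= 1: M-D =  9 → J
  i= 2: G-G =  0 → A
  i= 3: F-A =  5 → F
  i= 4: L-C =  9 → J
  i= 5: E-V =  9 → J
  i= 6: V-V =  0 → A
  i= 7: C-X =  5 → F
  i= 8: J-A =  9 → J
  shifts repeat with period 4: JJAF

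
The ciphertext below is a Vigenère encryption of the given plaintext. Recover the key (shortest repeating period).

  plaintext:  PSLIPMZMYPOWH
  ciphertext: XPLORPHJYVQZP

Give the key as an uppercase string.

IXAGCD

  i= 0: X-P =  8 → I
  i= 1: P-S = 23 → X
  i= 2: L-L =  0 → A
  i= 3: O-I =  6 → G
  i= 4: R-P =  2 → C
  i= 5: P-M =  3 → D
  i= 6: H-Z =  8 → I
  i= 7: J-M = 23 → X
  i= 8: Y-Y =  0 → A
  i= 9: V-P =  6 → G
  i=10: Q-O =  2 → C
  i=11: Z-W =  3 → D
  i=12: P-H =  8 → I
  shifts repeat with period 6: IXAGCD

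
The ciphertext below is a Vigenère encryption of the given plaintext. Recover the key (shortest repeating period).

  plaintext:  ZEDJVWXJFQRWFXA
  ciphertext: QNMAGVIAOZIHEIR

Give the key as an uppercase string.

  i= 0: Q-Z = 17 → R
  i= 1: N-E =  9 → J
  i= 2: M-D =  9 → J
  i= 3: A-J = 17 → R
  i= 4: G-V = 11 → L
  i= 5: V-W = 25 → Z
  i= 6: I-X = 11 → L
  i= 7: A-J = 17 → R
  i= 8: O-F =  9 → J
  i= 9: Z-Q =  9 → J
  i=10: I-R = 17 → R
  i=11: H-W = 11 → L
  i=12: E-F = 25 → Z
  i=13: I-X = 11 → L
  i=14: R-A = 17 → R
  shifts repeat with period 7: RJJRLZL

RJJRLZL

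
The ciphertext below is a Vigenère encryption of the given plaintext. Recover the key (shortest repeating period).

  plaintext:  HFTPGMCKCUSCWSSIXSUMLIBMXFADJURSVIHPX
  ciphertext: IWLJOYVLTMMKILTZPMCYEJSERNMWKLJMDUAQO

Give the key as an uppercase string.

BRSUIMT

  i= 0: I-H =  1 → B
  i= 1: W-F = 17 → R
  i= 2: L-T = 18 → S
  i= 3: J-P = 20 → U
  i= 4: O-G =  8 → I
  i= 5: Y-M = 12 → M
  i= 6: V-C = 19 → T
  i= 7: L-K =  1 → B
  i= 8: T-C = 17 → R
  i= 9: M-U = 18 → S
  i=10: M-S = 20 → U
  i=11: K-C =  8 → I
  i=12: I-W = 12 → M
  i=13: L-S = 19 → T
  i=14: T-S =  1 → B
  i=15: Z-I = 17 → R
  i=16: P-X = 18 → S
  i=17: M-S = 20 → U
  i=18: C-U =  8 → I
  i=19: Y-M = 12 → M
  i=20: E-L = 19 → T
  i=21: J-I =  1 → B
  i=22: S-B = 17 → R
  i=23: E-M = 18 → S
  i=24: R-X = 20 → U
  i=25: N-F =  8 → I
  i=26: M-A = 12 → M
  i=27: W-D = 19 → T
  i=28: K-J =  1 → B
  i=29: L-U = 17 → R
  i=30: J-R = 18 → S
  i=31: M-S = 20 → U
  i=32: D-V =  8 → I
  i=33: U-I = 12 → M
  i=34: A-H = 19 → T
  i=35: Q-P =  1 → B
  i=36: O-X = 17 → R
  shifts repeat with period 7: BRSUIMT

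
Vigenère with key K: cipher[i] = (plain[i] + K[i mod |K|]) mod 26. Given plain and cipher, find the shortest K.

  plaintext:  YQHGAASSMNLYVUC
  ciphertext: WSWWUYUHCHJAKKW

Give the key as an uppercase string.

  i= 0: W-Y = 24 → Y
  i= 1: S-Q =  2 → C
  i= 2: W-H = 15 → P
  i= 3: W-G = 16 → Q
  i= 4: U-A = 20 → U
  i= 5: Y-A = 24 → Y
  i= 6: U-S =  2 → C
  i= 7: H-S = 15 → P
  i= 8: C-M = 16 → Q
  i= 9: H-N = 20 → U
  i=10: J-L = 24 → Y
  i=11: A-Y =  2 → C
  i=12: K-V = 15 → P
  i=13: K-U = 16 → Q
  i=14: W-C = 20 → U
  shifts repeat with period 5: YCPQU

YCPQU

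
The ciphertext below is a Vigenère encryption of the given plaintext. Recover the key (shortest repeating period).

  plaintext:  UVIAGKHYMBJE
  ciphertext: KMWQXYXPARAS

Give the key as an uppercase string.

  i= 0: K-U = 16 → Q
  i= 1: M-V = 17 → R
  i= 2: W-I = 14 → O
  i= 3: Q-A = 16 → Q
  i= 4: X-G = 17 → R
  i= 5: Y-K = 14 → O
  i= 6: X-H = 16 → Q
  i= 7: P-Y = 17 → R
  i= 8: A-M = 14 → O
  i= 9: R-B = 16 → Q
  i=10: A-J = 17 → R
  i=11: S-E = 14 → O
  shifts repeat with period 3: QRO

QRO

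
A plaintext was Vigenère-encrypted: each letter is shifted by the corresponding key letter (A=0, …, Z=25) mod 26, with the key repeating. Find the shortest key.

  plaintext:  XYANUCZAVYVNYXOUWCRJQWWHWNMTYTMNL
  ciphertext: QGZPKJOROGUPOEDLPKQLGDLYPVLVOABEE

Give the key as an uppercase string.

  i= 0: Q-X = 19 → T
  i= 1: G-Y =  8 → I
  i= 2: Z-A = 25 → Z
  i= 3: P-N =  2 → C
  i= 4: K-U = 16 → Q
  i= 5: J-C =  7 → H
  i= 6: O-Z = 15 → P
  i= 7: R-A = 17 → R
  i= 8: O-V = 19 → T
  i= 9: G-Y =  8 → I
  i=10: U-V = 25 → Z
  i=11: P-N =  2 → C
  i=12: O-Y = 16 → Q
  i=13: E-X =  7 → H
  i=14: D-O = 15 → P
  i=15: L-U = 17 → R
  i=16: P-W = 19 → T
  i=17: K-C =  8 → I
  i=18: Q-R = 25 → Z
  i=19: L-J =  2 → C
  i=20: G-Q = 16 → Q
  i=21: D-W =  7 → H
  i=22: L-W = 15 → P
  i=23: Y-H = 17 → R
  i=24: P-W = 19 → T
  i=25: V-N =  8 → I
  i=26: L-M = 25 → Z
  i=27: V-T =  2 → C
  i=28: O-Y = 16 → Q
  i=29: A-T =  7 → H
  i=30: B-M = 15 → P
  i=31: E-N = 17 → R
  i=32: E-L = 19 → T
  shifts repeat with period 8: TIZCQHPR

TIZCQHPR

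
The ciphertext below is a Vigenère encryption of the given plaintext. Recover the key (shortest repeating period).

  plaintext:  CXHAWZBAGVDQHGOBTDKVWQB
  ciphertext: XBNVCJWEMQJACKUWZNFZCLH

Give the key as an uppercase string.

  i= 0: X-C = 21 → V
  i= 1: B-X =  4 → E
  i= 2: N-H =  6 → G
  i= 3: V-A = 21 → V
  i= 4: C-W =  6 → G
  i= 5: J-Z = 10 → K
  i= 6: W-B = 21 → V
  i= 7: E-A =  4 → E
  i= 8: M-G =  6 → G
  i= 9: Q-V = 21 → V
  i=10: J-D =  6 → G
  i=11: A-Q = 10 → K
  i=12: C-H = 21 → V
  i=13: K-G =  4 → E
  i=14: U-O =  6 → G
  i=15: W-B = 21 → V
  i=16: Z-T =  6 → G
  i=17: N-D = 10 → K
  i=18: F-K = 21 → V
  i=19: Z-V =  4 → E
  i=20: C-W =  6 → G
  i=21: L-Q = 21 → V
  i=22: H-B =  6 → G
  shifts repeat with period 6: VEGVGK

VEGVGK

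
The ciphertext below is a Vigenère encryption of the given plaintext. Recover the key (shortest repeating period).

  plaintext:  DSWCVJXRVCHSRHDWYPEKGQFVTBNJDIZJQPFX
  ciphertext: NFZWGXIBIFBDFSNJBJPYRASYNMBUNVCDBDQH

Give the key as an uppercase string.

  i= 0: N-D = 10 → K
  i= 1: F-S = 13 → N
  i= 2: Z-W =  3 → D
  i= 3: W-C = 20 → U
  i= 4: G-V = 11 → L
  i= 5: X-J = 14 → O
  i= 6: I-X = 11 → L
  i= 7: B-R = 10 → K
  i= 8: I-V = 13 → N
  i= 9: F-C =  3 → D
  i=10: B-H = 20 → U
  i=11: D-S = 11 → L
  i=12: F-R = 14 → O
  i=13: S-H = 11 → L
  i=14: N-D = 10 → K
  i=15: J-W = 13 → N
  i=16: B-Y =  3 → D
  i=17: J-P = 20 → U
  i=18: P-E = 11 → L
  i=19: Y-K = 14 → O
  i=20: R-G = 11 → L
  i=21: A-Q = 10 → K
  i=22: S-F = 13 → N
  i=23: Y-V =  3 → D
  i=24: N-T = 20 → U
  i=25: M-B = 11 → L
  i=26: B-N = 14 → O
  i=27: U-J = 11 → L
  i=28: N-D = 10 → K
  i=29: V-I = 13 → N
  i=30: C-Z =  3 → D
  i=31: D-J = 20 → U
  i=32: B-Q = 11 → L
  i=33: D-P = 14 → O
  i=34: Q-F = 11 → L
  i=35: H-X = 10 → K
  shifts repeat with period 7: KNDULOL

KNDULOL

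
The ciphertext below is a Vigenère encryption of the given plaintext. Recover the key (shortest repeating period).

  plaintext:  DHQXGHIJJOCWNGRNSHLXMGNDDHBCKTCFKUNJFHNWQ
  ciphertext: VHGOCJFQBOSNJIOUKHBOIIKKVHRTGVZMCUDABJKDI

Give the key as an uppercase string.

  i= 0: V-D = 18 → S
  i= 1: H-H =  0 → A
  i= 2: G-Q = 16 → Q
  i= 3: O-X = 17 → R
  i= 4: C-G = 22 → W
  i= 5: J-H =  2 → C
  i= 6: F-I = 23 → X
  i= 7: Q-J =  7 → H
  i= 8: B-J = 18 → S
  i= 9: O-O =  0 → A
  i=10: S-C = 16 → Q
  i=11: N-W = 17 → R
  i=12: J-N = 22 → W
  i=13: I-G =  2 → C
  i=14: O-R = 23 → X
  i=15: U-N =  7 → H
  i=16: K-S = 18 → S
  i=17: H-H =  0 → A
  i=18: B-L = 16 → Q
  i=19: O-X = 17 → R
  i=20: I-M = 22 → W
  i=21: I-G =  2 → C
  i=22: K-N = 23 → X
  i=23: K-D =  7 → H
  i=24: V-D = 18 → S
  i=25: H-H =  0 → A
  i=26: R-B = 16 → Q
  i=27: T-C = 17 → R
  i=28: G-K = 22 → W
  i=29: V-T =  2 → C
  i=30: Z-C = 23 → X
  i=31: M-F =  7 → H
  i=32: C-K = 18 → S
  i=33: U-U =  0 → A
  i=34: D-N = 16 → Q
  i=35: A-J = 17 → R
  i=36: B-F = 22 → W
  i=37: J-H =  2 → C
  i=38: K-N = 23 → X
  i=39: D-W =  7 → H
  i=40: I-Q = 18 → S
  shifts repeat with period 8: SAQRWCXH

SAQRWCXH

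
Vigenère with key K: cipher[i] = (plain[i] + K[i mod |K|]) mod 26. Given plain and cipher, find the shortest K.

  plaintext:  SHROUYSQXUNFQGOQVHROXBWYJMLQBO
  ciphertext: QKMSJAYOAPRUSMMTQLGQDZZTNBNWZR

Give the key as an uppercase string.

  i= 0: Q-S = 24 → Y
  i= 1: K-H =  3 → D
  i= 2: M-R = 21 → V
  i= 3: S-O =  4 → E
  i= 4: J-U = 15 → P
  i= 5: A-Y =  2 → C
  i= 6: Y-S =  6 → G
  i= 7: O-Q = 24 → Y
  i= 8: A-X =  3 → D
  i= 9: P-U = 21 → V
  i=10: R-N =  4 → E
  i=11: U-F = 15 → P
  i=12: S-Q =  2 → C
  i=13: M-G =  6 → G
  i=14: M-O = 24 → Y
  i=15: T-Q =  3 → D
  i=16: Q-V = 21 → V
  i=17: L-H =  4 → E
  i=18: G-R = 15 → P
  i=19: Q-O =  2 → C
  i=20: D-X =  6 → G
  i=21: Z-B = 24 → Y
  i=22: Z-W =  3 → D
  i=23: T-Y = 21 → V
  i=24: N-J =  4 → E
  i=25: B-M = 15 → P
  i=26: N-L =  2 → C
  i=27: W-Q =  6 → G
  i=28: Z-B = 24 → Y
  i=29: R-O =  3 → D
  shifts repeat with period 7: YDVEPCG

YDVEPCG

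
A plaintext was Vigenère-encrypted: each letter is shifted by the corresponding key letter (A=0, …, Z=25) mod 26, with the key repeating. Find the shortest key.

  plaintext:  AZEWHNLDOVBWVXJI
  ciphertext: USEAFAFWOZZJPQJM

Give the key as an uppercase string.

  i= 0: U-A = 20 → U
  i= 1: S-Z = 19 → T
  i= 2: E-E =  0 → A
  i= 3: A-W =  4 → E
  i= 4: F-H = 24 → Y
  i= 5: A-N = 13 → N
  i= 6: F-L = 20 → U
  i= 7: W-D = 19 → T
  i= 8: O-O =  0 → A
  i= 9: Z-V =  4 → E
  i=10: Z-B = 24 → Y
  i=11: J-W = 13 → N
  i=12: P-V = 20 → U
  i=13: Q-X = 19 → T
  i=14: J-J =  0 → A
  i=15: M-I =  4 → E
  shifts repeat with period 6: UTAEYN

UTAEYN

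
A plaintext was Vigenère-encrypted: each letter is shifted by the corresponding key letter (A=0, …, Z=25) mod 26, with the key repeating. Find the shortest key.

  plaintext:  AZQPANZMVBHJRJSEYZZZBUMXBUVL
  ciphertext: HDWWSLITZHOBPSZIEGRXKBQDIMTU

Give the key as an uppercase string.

HEGHSYJ

  i= 0: H-A =  7 → H
  i= 1: D-Z =  4 → E
  i= 2: W-Q =  6 → G
  i= 3: W-P =  7 → H
  i= 4: S-A = 18 → S
  i= 5: L-N = 24 → Y
  i= 6: I-Z =  9 → J
  i= 7: T-M =  7 → H
  i= 8: Z-V =  4 → E
  i= 9: H-B =  6 → G
  i=10: O-H =  7 → H
  i=11: B-J = 18 → S
  i=12: P-R = 24 → Y
  i=13: S-J =  9 → J
  i=14: Z-S =  7 → H
  i=15: I-E =  4 → E
  i=16: E-Y =  6 → G
  i=17: G-Z =  7 → H
  i=18: R-Z = 18 → S
  i=19: X-Z = 24 → Y
  i=20: K-B =  9 → J
  i=21: B-U =  7 → H
  i=22: Q-M =  4 → E
  i=23: D-X =  6 → G
  i=24: I-B =  7 → H
  i=25: M-U = 18 → S
  i=26: T-V = 24 → Y
  i=27: U-L =  9 → J
  shifts repeat with period 7: HEGHSYJ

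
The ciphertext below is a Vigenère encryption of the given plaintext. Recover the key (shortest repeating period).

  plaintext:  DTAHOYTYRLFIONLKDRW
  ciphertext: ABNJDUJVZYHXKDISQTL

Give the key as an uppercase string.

XINCPWQ

  i= 0: A-D = 23 → X
  i= 1: B-T =  8 → I
  i= 2: N-A = 13 → N
  i= 3: J-H =  2 → C
  i= 4: D-O = 15 → P
  i= 5: U-Y = 22 → W
  i= 6: J-T = 16 → Q
  i= 7: V-Y = 23 → X
  i= 8: Z-R =  8 → I
  i= 9: Y-L = 13 → N
  i=10: H-F =  2 → C
  i=11: X-I = 15 → P
  i=12: K-O = 22 → W
  i=13: D-N = 16 → Q
  i=14: I-L = 23 → X
  i=15: S-K =  8 → I
  i=16: Q-D = 13 → N
  i=17: T-R =  2 → C
  i=18: L-W = 15 → P
  shifts repeat with period 7: XINCPWQ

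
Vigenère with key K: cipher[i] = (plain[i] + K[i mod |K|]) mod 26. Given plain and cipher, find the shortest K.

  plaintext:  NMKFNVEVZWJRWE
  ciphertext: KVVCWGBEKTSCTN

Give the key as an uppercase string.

XJL

  i= 0: K-N = 23 → X
  i= 1: V-M =  9 → J
  i= 2: V-K = 11 → L
  i= 3: C-F = 23 → X
  i= 4: W-N =  9 → J
  i= 5: G-V = 11 → L
  i= 6: B-E = 23 → X
  i= 7: E-V =  9 → J
  i= 8: K-Z = 11 → L
  i= 9: T-W = 23 → X
  i=10: S-J =  9 → J
  i=11: C-R = 11 → L
  i=12: T-W = 23 → X
  i=13: N-E =  9 → J
  shifts repeat with period 3: XJL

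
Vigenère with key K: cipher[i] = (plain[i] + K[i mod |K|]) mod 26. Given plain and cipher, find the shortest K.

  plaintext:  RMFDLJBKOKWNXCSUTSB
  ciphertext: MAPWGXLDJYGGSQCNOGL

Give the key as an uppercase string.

VOKT

  i= 0: M-R = 21 → V
  i= 1: A-M = 14 → O
  i= 2: P-F = 10 → K
  i= 3: W-D = 19 → T
  i= 4: G-L = 21 → V
  i= 5: X-J = 14 → O
  i= 6: L-B = 10 → K
  i= 7: D-K = 19 → T
  i= 8: J-O = 21 → V
  i= 9: Y-K = 14 → O
  i=10: G-W = 10 → K
  i=11: G-N = 19 → T
  i=12: S-X = 21 → V
  i=13: Q-C = 14 → O
  i=14: C-S = 10 → K
  i=15: N-U = 19 → T
  i=16: O-T = 21 → V
  i=17: G-S = 14 → O
  i=18: L-B = 10 → K
  shifts repeat with period 4: VOKT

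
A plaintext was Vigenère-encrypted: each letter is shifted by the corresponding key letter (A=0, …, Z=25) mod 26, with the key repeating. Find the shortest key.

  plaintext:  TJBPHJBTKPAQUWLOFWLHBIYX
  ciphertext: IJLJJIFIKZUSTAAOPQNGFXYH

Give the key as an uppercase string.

  i= 0: I-T = 15 → P
  i= 1: J-J =  0 → A
  i= 2: L-B = 10 → K
  i= 3: J-P = 20 → U
  i= 4: J-H =  2 → C
  i= 5: I-J = 25 → Z
  i= 6: F-B =  4 → E
  i= 7: I-T = 15 → P
  i= 8: K-K =  0 → A
  i= 9: Z-P = 10 → K
  i=10: U-A = 20 → U
  i=11: S-Q =  2 → C
  i=12: T-U = 25 → Z
  i=13: A-W =  4 → E
  i=14: A-L = 15 → P
  i=15: O-O =  0 → A
  i=16: P-F = 10 → K
  i=17: Q-W = 20 → U
  i=18: N-L =  2 → C
  i=19: G-H = 25 → Z
  i=20: F-B =  4 → E
  i=21: X-I = 15 → P
  i=22: Y-Y =  0 → A
  i=23: H-X = 10 → K
  shifts repeat with period 7: PAKUCZE

PAKUCZE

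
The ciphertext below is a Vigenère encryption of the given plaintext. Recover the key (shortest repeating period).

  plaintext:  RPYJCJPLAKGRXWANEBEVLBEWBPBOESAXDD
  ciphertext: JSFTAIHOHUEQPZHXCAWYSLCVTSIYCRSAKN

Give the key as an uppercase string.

  i= 0: J-R = 18 → S
  i= 1: S-P =  3 → D
  i= 2: F-Y =  7 → H
  i= 3: T-J = 10 → K
  i= 4: A-C = 24 → Y
  i= 5: I-J = 25 → Z
  i= 6: H-P = 18 → S
  i= 7: O-L =  3 → D
  i= 8: H-A =  7 → H
  i= 9: U-K = 10 → K
  i=10: E-G = 24 → Y
  i=11: Q-R = 25 → Z
  i=12: P-X = 18 → S
  i=13: Z-W =  3 → D
  i=14: H-A =  7 → H
  i=15: X-N = 10 → K
  i=16: C-E = 24 → Y
  i=17: A-B = 25 → Z
  i=18: W-E = 18 → S
  i=19: Y-V =  3 → D
  i=20: S-L =  7 → H
  i=21: L-B = 10 → K
  i=22: C-E = 24 → Y
  i=23: V-W = 25 → Z
  i=24: T-B = 18 → S
  i=25: S-P =  3 → D
  i=26: I-B =  7 → H
  i=27: Y-O = 10 → K
  i=28: C-E = 24 → Y
  i=29: R-S = 25 → Z
  i=30: S-A = 18 → S
  i=31: A-X =  3 → D
  i=32: K-D =  7 → H
  i=33: N-D = 10 → K
  shifts repeat with period 6: SDHKYZ

SDHKYZ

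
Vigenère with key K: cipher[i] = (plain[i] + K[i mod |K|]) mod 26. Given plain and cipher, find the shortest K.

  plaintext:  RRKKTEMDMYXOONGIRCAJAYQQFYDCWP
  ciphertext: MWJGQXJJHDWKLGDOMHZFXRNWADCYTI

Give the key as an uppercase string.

  i= 0: M-R = 21 → V
  i= 1: W-R =  5 → F
  i= 2: J-K = 25 → Z
  i= 3: G-K = 22 → W
  i= 4: Q-T = 23 → X
  i= 5: X-E = 19 → T
  i= 6: J-M = 23 → X
  i= 7: J-D =  6 → G
  i= 8: H-M = 21 → V
  i= 9: D-Y =  5 → F
  i=10: W-X = 25 → Z
  i=11: K-O = 22 → W
  i=12: L-O = 23 → X
  i=13: G-N = 19 → T
  i=14: D-G = 23 → X
  i=15: O-I =  6 → G
  i=16: M-R = 21 → V
  i=17: H-C =  5 → F
  i=18: Z-A = 25 → Z
  i=19: F-J = 22 → W
  i=20: X-A = 23 → X
  i=21: R-Y = 19 → T
  i=22: N-Q = 23 → X
  i=23: W-Q =  6 → G
  i=24: A-F = 21 → V
  i=25: D-Y =  5 → F
  i=26: C-D = 25 → Z
  i=27: Y-C = 22 → W
  i=28: T-W = 23 → X
  i=29: I-P = 19 → T
  shifts repeat with period 8: VFZWXTXG

VFZWXTXG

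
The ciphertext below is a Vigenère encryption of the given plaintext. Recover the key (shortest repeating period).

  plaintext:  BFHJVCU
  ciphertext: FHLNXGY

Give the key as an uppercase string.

  i= 0: F-B =  4 → E
  i= 1: H-F =  2 → C
  i= 2: L-H =  4 → E
  i= 3: N-J =  4 → E
  i= 4: X-V =  2 → C
  i= 5: G-C =  4 → E
  i= 6: Y-U =  4 → E
  shifts repeat with period 3: ECE

ECE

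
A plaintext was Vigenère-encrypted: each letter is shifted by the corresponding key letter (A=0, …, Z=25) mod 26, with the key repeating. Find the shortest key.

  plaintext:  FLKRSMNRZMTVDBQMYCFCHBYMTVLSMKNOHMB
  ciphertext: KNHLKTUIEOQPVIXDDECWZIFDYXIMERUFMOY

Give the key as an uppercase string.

FCXUSHHR

  i= 0: K-F =  5 → F
  i= 1: N-L =  2 → C
  i= 2: H-K = 23 → X
  i= 3: L-R = 20 → U
  i= 4: K-S = 18 → S
  i= 5: T-M =  7 → H
  i= 6: U-N =  7 → H
  i= 7: I-R = 17 → R
  i= 8: E-Z =  5 → F
  i= 9: O-M =  2 → C
  i=10: Q-T = 23 → X
  i=11: P-V = 20 → U
  i=12: V-D = 18 → S
  i=13: I-B =  7 → H
  i=14: X-Q =  7 → H
  i=15: D-M = 17 → R
  i=16: D-Y =  5 → F
  i=17: E-C =  2 → C
  i=18: C-F = 23 → X
  i=19: W-C = 20 → U
  i=20: Z-H = 18 → S
  i=21: I-B =  7 → H
  i=22: F-Y =  7 → H
  i=23: D-M = 17 → R
  i=24: Y-T =  5 → F
  i=25: X-V =  2 → C
  i=26: I-L = 23 → X
  i=27: M-S = 20 → U
  i=28: E-M = 18 → S
  i=29: R-K =  7 → H
  i=30: U-N =  7 → H
  i=31: F-O = 17 → R
  i=32: M-H =  5 → F
  i=33: O-M =  2 → C
  i=34: Y-B = 23 → X
  shifts repeat with period 8: FCXUSHHR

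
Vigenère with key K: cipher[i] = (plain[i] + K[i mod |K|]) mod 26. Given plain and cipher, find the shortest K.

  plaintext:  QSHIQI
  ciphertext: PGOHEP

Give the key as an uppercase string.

ZOH

  i= 0: P-Q = 25 → Z
  i= 1: G-S = 14 → O
  i= 2: O-H =  7 → H
  i= 3: H-I = 25 → Z
  i= 4: E-Q = 14 → O
  i= 5: P-I =  7 → H
  shifts repeat with period 3: ZOH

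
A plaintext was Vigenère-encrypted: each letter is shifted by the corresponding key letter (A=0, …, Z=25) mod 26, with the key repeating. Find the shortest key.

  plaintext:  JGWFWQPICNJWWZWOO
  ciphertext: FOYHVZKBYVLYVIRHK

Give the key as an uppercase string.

  i= 0: F-J = 22 → W
  i= 1: O-G =  8 → I
  i= 2: Y-W =  2 → C
  i= 3: H-F =  2 → C
  i= 4: V-W = 25 → Z
  i= 5: Z-Q =  9 → J
  i= 6: K-P = 21 → V
  i= 7: B-I = 19 → T
  i= 8: Y-C = 22 → W
  i= 9: V-N =  8 → I
  i=10: L-J =  2 → C
  i=11: Y-W =  2 → C
  i=12: V-W = 25 → Z
  i=13: I-Z =  9 → J
  i=14: R-W = 21 → V
  i=15: H-O = 19 → T
  i=16: K-O = 22 → W
  shifts repeat with period 8: WICCZJVT

WICCZJVT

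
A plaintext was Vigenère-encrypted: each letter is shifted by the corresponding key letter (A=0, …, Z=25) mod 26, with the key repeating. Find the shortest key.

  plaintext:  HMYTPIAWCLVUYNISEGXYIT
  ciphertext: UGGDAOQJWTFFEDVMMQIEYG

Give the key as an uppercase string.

  i= 0: U-H = 13 → N
  i= 1: G-M = 20 → U
  i= 2: G-Y =  8 → I
  i= 3: D-T = 10 → K
  i= 4: A-P = 11 → L
  i= 5: O-I =  6 → G
  i= 6: Q-A = 16 → Q
  i= 7: J-W = 13 → N
  i= 8: W-C = 20 → U
  i= 9: T-L =  8 → I
  i=10: F-V = 10 → K
  i=11: F-U = 11 → L
  i=12: E-Y =  6 → G
  i=13: D-N = 16 → Q
  i=14: V-I = 13 → N
  i=15: M-S = 20 → U
  i=16: M-E =  8 → I
  i=17: Q-G = 10 → K
  i=18: I-X = 11 → L
  i=19: E-Y =  6 → G
  i=20: Y-I = 16 → Q
  i=21: G-T = 13 → N
  shifts repeat with period 7: NUIKLGQ

NUIKLGQ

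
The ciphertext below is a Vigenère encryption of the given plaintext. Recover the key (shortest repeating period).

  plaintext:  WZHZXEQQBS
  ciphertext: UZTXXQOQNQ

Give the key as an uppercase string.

YAM

  i= 0: U-W = 24 → Y
  i= 1: Z-Z =  0 → A
  i= 2: T-H = 12 → M
  i= 3: X-Z = 24 → Y
  i= 4: X-X =  0 → A
  i= 5: Q-E = 12 → M
  i= 6: O-Q = 24 → Y
  i= 7: Q-Q =  0 → A
  i= 8: N-B = 12 → M
  i= 9: Q-S = 24 → Y
  shifts repeat with period 3: YAM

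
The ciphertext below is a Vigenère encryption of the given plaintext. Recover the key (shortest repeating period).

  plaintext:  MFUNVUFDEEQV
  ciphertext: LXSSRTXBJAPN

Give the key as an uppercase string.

  i= 0: L-M = 25 → Z
  i= 1: X-F = 18 → S
  i= 2: S-U = 24 → Y
  i= 3: S-N =  5 → F
  i= 4: R-V = 22 → W
  i= 5: T-U = 25 → Z
  i= 6: X-F = 18 → S
  i= 7: B-D = 24 → Y
  i= 8: J-E =  5 → F
  i= 9: A-E = 22 → W
  i=10: P-Q = 25 → Z
  i=11: N-V = 18 → S
  shifts repeat with period 5: ZSYFW

ZSYFW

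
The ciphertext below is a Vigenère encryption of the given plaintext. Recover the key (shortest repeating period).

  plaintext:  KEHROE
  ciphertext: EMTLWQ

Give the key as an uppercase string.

  i= 0: E-K = 20 → U
  i= 1: M-E =  8 → I
  i= 2: T-H = 12 → M
  i= 3: L-R = 20 → U
  i= 4: W-O =  8 → I
  i= 5: Q-E = 12 → M
  shifts repeat with period 3: UIM

UIM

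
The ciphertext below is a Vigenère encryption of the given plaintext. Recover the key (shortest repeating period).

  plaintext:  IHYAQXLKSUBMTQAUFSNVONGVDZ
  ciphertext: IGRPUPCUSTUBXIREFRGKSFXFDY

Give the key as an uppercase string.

AZTPESRK

  i= 0: I-I =  0 → A
  i= 1: G-H = 25 → Z
  i= 2: R-Y = 19 → T
  i= 3: P-A = 15 → P
  i= 4: U-Q =  4 → E
  i= 5: P-X = 18 → S
  i= 6: C-L = 17 → R
  i= 7: U-K = 10 → K
  i= 8: S-S =  0 → A
  i= 9: T-U = 25 → Z
  i=10: U-B = 19 → T
  i=11: B-M = 15 → P
  i=12: X-T =  4 → E
  i=13: I-Q = 18 → S
  i=14: R-A = 17 → R
  i=15: E-U = 10 → K
  i=16: F-F =  0 → A
  i=17: R-S = 25 → Z
  i=18: G-N = 19 → T
  i=19: K-V = 15 → P
  i=20: S-O =  4 → E
  i=21: F-N = 18 → S
  i=22: X-G = 17 → R
  i=23: F-V = 10 → K
  i=24: D-D =  0 → A
  i=25: Y-Z = 25 → Z
  shifts repeat with period 8: AZTPESRK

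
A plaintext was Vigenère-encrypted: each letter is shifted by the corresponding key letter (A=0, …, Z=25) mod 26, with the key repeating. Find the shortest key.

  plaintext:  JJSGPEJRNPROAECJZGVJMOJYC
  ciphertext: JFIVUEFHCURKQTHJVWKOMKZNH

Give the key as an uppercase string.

  i= 0: J-J =  0 → A
  i= 1: F-J = 22 → W
  i= 2: I-S = 16 → Q
  i= 3: V-G = 15 → P
  i= 4: U-P =  5 → F
  i= 5: E-E =  0 → A
  i= 6: F-J = 22 → W
  i= 7: H-R = 16 → Q
  i= 8: C-N = 15 → P
  i= 9: U-P =  5 → F
  i=10: R-R =  0 → A
  i=11: K-O = 22 → W
  i=12: Q-A = 16 → Q
  i=13: T-E = 15 → P
  i=14: H-C =  5 → F
  i=15: J-J =  0 → A
  i=16: V-Z = 22 → W
  i=17: W-G = 16 → Q
  i=18: K-V = 15 → P
  i=19: O-J =  5 → F
  i=20: M-M =  0 → A
  i=21: K-O = 22 → W
  i=22: Z-J = 16 → Q
  i=23: N-Y = 15 → P
  i=24: H-C =  5 → F
  shifts repeat with period 5: AWQPF

AWQPF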